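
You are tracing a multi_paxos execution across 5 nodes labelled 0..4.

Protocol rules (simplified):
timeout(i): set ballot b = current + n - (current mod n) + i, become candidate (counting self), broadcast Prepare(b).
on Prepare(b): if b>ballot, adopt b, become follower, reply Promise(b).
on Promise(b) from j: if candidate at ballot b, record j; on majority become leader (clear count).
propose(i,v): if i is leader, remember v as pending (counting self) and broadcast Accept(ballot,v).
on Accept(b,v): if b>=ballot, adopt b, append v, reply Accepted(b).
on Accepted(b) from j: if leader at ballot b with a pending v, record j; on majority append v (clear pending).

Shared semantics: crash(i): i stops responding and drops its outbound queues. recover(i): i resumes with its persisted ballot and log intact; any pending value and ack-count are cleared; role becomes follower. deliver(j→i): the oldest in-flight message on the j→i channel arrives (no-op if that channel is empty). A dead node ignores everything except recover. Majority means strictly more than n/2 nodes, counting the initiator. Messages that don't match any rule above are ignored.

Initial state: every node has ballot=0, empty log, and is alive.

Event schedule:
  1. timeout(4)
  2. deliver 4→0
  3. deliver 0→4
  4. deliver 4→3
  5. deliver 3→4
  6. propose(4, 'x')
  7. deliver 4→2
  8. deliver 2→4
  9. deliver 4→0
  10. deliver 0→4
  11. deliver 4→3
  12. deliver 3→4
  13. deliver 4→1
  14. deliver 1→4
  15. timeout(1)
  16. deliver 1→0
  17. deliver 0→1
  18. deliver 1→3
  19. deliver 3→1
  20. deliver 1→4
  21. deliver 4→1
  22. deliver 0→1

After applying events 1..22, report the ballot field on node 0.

e1 timeout(4): 4[cand,b=9,-]
e2 deliver 4→0: 0[foll,b=9,-]
e3 deliver 0→4: ·
e4 deliver 4→3: 3[foll,b=9,-]
e5 deliver 3→4: 4[lead,b=9,-]
e6 propose(4,'x'): ·
e7 deliver 4→2: 2[foll,b=9,-]
e8 deliver 2→4: ·
e9 deliver 4→0: 0[foll,b=9,x]
e10 deliver 0→4: ·
e11 deliver 4→3: 3[foll,b=9,x]
e12 deliver 3→4: 4[lead,b=9,x]
e13 deliver 4→1: 1[foll,b=9,-]
e14 deliver 1→4: ·
e15 timeout(1): 1[cand,b=11,-]
e16 deliver 1→0: 0[foll,b=11,x]
e17 deliver 0→1: ·
e18 deliver 1→3: 3[foll,b=11,x]
e19 deliver 3→1: 1[lead,b=11,-]
e20 deliver 1→4: 4[foll,b=11,x]
e21 deliver 4→1: ·
e22 deliver 0→1: ·

11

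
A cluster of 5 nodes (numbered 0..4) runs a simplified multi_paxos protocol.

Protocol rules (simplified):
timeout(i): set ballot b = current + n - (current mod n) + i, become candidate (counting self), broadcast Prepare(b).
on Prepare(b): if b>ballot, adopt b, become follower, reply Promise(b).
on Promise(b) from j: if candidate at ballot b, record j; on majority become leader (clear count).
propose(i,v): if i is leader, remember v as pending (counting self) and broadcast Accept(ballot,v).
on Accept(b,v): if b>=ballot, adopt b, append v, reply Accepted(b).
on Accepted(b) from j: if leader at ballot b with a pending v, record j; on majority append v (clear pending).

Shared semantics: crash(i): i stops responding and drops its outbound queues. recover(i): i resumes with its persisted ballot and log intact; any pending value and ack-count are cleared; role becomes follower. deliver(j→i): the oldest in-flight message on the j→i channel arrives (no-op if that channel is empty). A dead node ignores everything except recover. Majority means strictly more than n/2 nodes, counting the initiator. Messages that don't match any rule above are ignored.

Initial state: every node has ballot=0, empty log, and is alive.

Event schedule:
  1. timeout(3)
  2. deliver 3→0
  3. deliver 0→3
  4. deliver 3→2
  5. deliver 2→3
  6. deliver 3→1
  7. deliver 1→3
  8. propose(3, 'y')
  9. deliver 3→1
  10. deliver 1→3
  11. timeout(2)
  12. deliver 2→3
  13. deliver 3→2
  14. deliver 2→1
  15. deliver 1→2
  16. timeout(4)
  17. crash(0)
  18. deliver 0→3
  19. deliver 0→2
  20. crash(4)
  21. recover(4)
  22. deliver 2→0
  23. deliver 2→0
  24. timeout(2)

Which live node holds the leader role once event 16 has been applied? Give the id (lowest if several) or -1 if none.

1. timeout(3):  <3:cand b8 ->
2. deliver 3→0:  <0:foll b8 ->
3. deliver 0→3:  nop
4. deliver 3→2:  <2:foll b8 ->
5. deliver 2→3:  <3:lead b8 ->
6. deliver 3→1:  <1:foll b8 ->
7. deliver 1→3:  nop
8. propose(3,'y'):  nop
9. deliver 3→1:  <1:foll b8 y>
10. deliver 1→3:  nop
11. timeout(2):  <2:cand b12 ->
12. deliver 2→3:  <3:foll b12 ->
13. deliver 3→2:  nop
14. deliver 2→1:  <1:foll b12 y>
15. deliver 1→2:  nop
16. timeout(4):  <4:cand b9 ->

-1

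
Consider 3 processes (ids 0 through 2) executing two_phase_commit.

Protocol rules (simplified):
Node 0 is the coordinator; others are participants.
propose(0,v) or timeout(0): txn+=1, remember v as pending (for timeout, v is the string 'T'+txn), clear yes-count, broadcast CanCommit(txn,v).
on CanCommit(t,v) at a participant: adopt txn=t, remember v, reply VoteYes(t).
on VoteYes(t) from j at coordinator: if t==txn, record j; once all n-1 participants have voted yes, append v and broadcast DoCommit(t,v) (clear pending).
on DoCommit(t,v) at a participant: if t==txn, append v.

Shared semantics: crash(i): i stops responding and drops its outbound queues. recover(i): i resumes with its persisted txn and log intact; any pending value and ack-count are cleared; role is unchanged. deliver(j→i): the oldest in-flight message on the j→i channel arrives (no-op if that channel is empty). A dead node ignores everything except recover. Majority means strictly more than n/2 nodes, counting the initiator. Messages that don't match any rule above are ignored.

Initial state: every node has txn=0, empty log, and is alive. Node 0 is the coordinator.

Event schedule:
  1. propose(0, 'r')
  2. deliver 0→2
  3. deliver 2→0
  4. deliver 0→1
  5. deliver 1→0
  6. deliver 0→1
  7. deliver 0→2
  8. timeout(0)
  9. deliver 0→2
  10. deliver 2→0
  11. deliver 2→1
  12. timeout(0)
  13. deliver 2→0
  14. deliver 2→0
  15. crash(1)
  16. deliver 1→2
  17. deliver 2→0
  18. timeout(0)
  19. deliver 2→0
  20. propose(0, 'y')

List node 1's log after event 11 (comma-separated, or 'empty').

step 1 propose(0,'r'): 0={coor,t=1,log=-}
step 2 deliver 0→2: 2={part,t=1,log=-}
step 3 deliver 2→0: —
step 4 deliver 0→1: 1={part,t=1,log=-}
step 5 deliver 1→0: 0={coor,t=1,log=r}
step 6 deliver 0→1: 1={part,t=1,log=r}
step 7 deliver 0→2: 2={part,t=1,log=r}
step 8 timeout(0): 0={coor,t=2,log=r}
step 9 deliver 0→2: 2={part,t=2,log=r}
step 10 deliver 2→0: —
step 11 deliver 2→1: —

r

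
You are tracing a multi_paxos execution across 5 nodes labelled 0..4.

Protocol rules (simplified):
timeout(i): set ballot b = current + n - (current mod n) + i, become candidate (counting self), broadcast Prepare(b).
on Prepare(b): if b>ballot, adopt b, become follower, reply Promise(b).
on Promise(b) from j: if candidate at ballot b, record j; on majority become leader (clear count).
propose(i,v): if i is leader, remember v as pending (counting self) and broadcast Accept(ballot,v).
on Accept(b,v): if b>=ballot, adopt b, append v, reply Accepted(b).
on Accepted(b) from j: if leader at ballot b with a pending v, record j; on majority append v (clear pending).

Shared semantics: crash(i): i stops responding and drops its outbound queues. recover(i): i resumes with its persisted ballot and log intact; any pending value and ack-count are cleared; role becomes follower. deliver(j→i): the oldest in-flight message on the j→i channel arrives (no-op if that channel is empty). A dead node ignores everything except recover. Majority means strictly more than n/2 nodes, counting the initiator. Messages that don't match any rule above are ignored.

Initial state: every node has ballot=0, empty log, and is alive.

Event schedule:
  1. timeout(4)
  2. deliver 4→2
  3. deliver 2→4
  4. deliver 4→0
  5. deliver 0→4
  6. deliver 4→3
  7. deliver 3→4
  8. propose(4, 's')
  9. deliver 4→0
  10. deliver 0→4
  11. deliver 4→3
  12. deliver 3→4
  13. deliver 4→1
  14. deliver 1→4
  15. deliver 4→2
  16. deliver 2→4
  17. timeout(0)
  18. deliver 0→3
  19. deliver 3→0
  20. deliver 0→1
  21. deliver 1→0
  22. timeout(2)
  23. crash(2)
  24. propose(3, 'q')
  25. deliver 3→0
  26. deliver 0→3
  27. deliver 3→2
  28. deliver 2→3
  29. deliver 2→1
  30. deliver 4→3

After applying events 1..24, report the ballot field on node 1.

after 1 — timeout(4): n4:cand/b9/[-]
after 2 — deliver 4→2: n2:foll/b9/[-]
after 3 — deliver 2→4: ·
after 4 — deliver 4→0: n0:foll/b9/[-]
after 5 — deliver 0→4: n4:lead/b9/[-]
after 6 — deliver 4→3: n3:foll/b9/[-]
after 7 — deliver 3→4: ·
after 8 — propose(4,'s'): ·
after 9 — deliver 4→0: n0:foll/b9/[s]
after 10 — deliver 0→4: ·
after 11 — deliver 4→3: n3:foll/b9/[s]
after 12 — deliver 3→4: n4:lead/b9/[s]
after 13 — deliver 4→1: n1:foll/b9/[-]
after 14 — deliver 1→4: ·
after 15 — deliver 4→2: n2:foll/b9/[s]
after 16 — deliver 2→4: ·
after 17 — timeout(0): n0:cand/b10/[s]
after 18 — deliver 0→3: n3:foll/b10/[s]
after 19 — deliver 3→0: ·
after 20 — deliver 0→1: n1:foll/b10/[-]
after 21 — deliver 1→0: n0:lead/b10/[s]
after 22 — timeout(2): n2:cand/b12/[s]
after 23 — crash(2): n2:✗cand/b12/[s]
after 24 — propose(3,'q'): ·

10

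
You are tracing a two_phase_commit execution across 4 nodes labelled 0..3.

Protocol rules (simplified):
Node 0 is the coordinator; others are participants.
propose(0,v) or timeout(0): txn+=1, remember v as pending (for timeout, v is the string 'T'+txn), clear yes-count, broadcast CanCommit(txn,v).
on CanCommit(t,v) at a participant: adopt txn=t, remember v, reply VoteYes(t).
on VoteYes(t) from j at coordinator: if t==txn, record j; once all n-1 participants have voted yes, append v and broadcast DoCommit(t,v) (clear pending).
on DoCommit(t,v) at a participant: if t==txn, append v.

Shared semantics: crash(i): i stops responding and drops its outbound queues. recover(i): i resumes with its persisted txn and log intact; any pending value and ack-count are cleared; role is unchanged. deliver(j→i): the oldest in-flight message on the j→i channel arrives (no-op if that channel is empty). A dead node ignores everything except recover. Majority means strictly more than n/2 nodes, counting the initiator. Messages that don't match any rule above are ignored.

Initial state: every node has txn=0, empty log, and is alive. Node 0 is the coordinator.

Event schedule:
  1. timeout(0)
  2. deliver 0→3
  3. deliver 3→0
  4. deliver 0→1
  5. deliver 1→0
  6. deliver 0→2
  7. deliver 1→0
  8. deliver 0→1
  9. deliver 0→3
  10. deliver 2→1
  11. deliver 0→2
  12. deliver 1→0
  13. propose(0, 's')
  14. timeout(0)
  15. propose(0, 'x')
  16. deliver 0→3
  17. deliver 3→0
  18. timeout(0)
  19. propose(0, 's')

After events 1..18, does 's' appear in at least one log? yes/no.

1. timeout(0):  <0:coor t1 ->
2. deliver 0→3:  <3:part t1 ->
3. deliver 3→0:  nop
4. deliver 0→1:  <1:part t1 ->
5. deliver 1→0:  nop
6. deliver 0→2:  <2:part t1 ->
7. deliver 1→0:  nop
8. deliver 0→1:  nop
9. deliver 0→3:  nop
10. deliver 2→1:  nop
11. deliver 0→2:  nop
12. deliver 1→0:  nop
13. propose(0,'s'):  <0:coor t2 ->
14. timeout(0):  <0:coor t3 ->
15. propose(0,'x'):  <0:coor t4 ->
16. deliver 0→3:  <3:part t2 ->
17. deliver 3→0:  nop
18. timeout(0):  <0:coor t5 ->

no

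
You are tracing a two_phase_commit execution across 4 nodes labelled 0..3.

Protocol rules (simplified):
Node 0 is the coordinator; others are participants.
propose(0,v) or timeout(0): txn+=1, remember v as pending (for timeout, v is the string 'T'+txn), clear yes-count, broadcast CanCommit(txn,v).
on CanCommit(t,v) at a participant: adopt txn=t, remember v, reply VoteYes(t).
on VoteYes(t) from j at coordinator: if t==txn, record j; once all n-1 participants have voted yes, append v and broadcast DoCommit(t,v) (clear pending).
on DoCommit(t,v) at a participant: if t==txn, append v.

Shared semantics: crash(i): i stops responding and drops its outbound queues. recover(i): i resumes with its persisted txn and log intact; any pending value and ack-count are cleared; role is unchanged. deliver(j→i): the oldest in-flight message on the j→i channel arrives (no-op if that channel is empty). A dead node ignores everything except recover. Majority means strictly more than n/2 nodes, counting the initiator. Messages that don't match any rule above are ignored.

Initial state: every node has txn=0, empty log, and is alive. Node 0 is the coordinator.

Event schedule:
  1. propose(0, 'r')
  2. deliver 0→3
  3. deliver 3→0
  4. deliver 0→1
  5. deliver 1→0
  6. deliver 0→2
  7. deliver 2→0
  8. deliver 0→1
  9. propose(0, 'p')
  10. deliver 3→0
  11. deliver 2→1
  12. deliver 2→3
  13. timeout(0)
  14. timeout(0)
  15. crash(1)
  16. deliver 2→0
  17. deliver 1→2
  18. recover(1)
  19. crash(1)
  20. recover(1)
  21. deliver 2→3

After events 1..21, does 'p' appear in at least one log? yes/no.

after 1 — propose(0,'r'): n0:coor/t1/[-]
after 2 — deliver 0→3: n3:part/t1/[-]
after 3 — deliver 3→0: ·
after 4 — deliver 0→1: n1:part/t1/[-]
after 5 — deliver 1→0: ·
after 6 — deliver 0→2: n2:part/t1/[-]
after 7 — deliver 2→0: n0:coor/t1/[r]
after 8 — deliver 0→1: n1:part/t1/[r]
after 9 — propose(0,'p'): n0:coor/t2/[r]
after 10 — deliver 3→0: ·
after 11 — deliver 2→1: ·
after 12 — deliver 2→3: ·
after 13 — timeout(0): n0:coor/t3/[r]
after 14 — timeout(0): n0:coor/t4/[r]
after 15 — crash(1): n1:✗part/t1/[r]
after 16 — deliver 2→0: ·
after 17 — deliver 1→2: ·
after 18 — recover(1): n1:part/t1/[r]
after 19 — crash(1): n1:✗part/t1/[r]
after 20 — recover(1): n1:part/t1/[r]
after 21 — deliver 2→3: ·

no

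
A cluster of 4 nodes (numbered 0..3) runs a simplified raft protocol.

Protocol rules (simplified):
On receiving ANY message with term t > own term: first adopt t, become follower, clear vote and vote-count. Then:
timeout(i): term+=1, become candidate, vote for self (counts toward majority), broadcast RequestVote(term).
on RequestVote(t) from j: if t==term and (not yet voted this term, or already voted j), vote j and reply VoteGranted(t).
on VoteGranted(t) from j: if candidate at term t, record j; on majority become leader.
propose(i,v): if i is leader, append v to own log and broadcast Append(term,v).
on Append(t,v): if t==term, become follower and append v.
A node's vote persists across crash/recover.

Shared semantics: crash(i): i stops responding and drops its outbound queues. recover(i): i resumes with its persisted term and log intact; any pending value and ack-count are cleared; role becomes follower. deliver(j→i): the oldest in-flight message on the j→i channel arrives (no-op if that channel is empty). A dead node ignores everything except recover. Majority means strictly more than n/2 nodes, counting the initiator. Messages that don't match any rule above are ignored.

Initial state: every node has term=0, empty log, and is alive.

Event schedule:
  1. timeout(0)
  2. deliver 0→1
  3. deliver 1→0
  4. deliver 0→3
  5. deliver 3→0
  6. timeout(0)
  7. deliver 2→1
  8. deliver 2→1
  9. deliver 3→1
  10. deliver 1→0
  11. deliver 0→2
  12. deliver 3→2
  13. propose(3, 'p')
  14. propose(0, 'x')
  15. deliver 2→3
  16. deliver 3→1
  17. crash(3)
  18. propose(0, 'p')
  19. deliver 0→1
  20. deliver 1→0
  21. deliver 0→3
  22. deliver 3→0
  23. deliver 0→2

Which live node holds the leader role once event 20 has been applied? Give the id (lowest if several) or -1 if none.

after 1 — timeout(0): n0:cand/t1/[-]
after 2 — deliver 0→1: n1:foll/t1/[-]
after 3 — deliver 1→0: ·
after 4 — deliver 0→3: n3:foll/t1/[-]
after 5 — deliver 3→0: n0:lead/t1/[-]
after 6 — timeout(0): n0:cand/t2/[-]
after 7 — deliver 2→1: ·
after 8 — deliver 2→1: ·
after 9 — deliver 3→1: ·
after 10 — deliver 1→0: ·
after 11 — deliver 0→2: n2:foll/t1/[-]
after 12 — deliver 3→2: ·
after 13 — propose(3,'p'): ·
after 14 — propose(0,'x'): ·
after 15 — deliver 2→3: ·
after 16 — deliver 3→1: ·
after 17 — crash(3): n3:✗foll/t1/[-]
after 18 — propose(0,'p'): ·
after 19 — deliver 0→1: n1:foll/t2/[-]
after 20 — deliver 1→0: ·

-1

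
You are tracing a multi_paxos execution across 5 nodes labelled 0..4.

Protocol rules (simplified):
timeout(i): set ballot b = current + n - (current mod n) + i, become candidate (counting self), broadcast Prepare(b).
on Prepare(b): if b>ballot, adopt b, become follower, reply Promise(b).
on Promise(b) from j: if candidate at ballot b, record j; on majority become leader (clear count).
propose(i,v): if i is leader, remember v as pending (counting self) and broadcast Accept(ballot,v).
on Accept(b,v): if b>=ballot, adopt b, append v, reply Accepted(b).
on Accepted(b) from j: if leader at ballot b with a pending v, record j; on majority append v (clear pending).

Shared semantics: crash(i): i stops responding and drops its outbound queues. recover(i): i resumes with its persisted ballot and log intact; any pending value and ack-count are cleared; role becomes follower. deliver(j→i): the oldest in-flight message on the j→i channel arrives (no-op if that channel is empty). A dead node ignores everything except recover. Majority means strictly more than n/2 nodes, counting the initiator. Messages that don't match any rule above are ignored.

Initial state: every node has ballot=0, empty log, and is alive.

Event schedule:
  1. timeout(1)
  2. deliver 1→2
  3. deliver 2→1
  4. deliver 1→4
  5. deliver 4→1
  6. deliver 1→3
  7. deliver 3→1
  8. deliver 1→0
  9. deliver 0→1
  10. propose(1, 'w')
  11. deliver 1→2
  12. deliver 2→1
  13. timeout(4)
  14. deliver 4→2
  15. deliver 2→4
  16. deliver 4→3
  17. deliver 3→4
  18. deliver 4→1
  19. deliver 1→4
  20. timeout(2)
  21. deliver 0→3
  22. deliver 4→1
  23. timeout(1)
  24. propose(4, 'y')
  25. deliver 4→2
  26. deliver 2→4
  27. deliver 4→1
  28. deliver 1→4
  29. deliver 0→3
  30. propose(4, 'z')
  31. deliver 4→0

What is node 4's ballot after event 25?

14

after 1 — timeout(1): n1:cand/b6/[-]
after 2 — deliver 1→2: n2:foll/b6/[-]
after 3 — deliver 2→1: ·
after 4 — deliver 1→4: n4:foll/b6/[-]
after 5 — deliver 4→1: n1:lead/b6/[-]
after 6 — deliver 1→3: n3:foll/b6/[-]
after 7 — deliver 3→1: ·
after 8 — deliver 1→0: n0:foll/b6/[-]
after 9 — deliver 0→1: ·
after 10 — propose(1,'w'): ·
after 11 — deliver 1→2: n2:foll/b6/[w]
after 12 — deliver 2→1: ·
after 13 — timeout(4): n4:cand/b14/[-]
after 14 — deliver 4→2: n2:foll/b14/[w]
after 15 — deliver 2→4: ·
after 16 — deliver 4→3: n3:foll/b14/[-]
after 17 — deliver 3→4: n4:lead/b14/[-]
after 18 — deliver 4→1: n1:foll/b14/[-]
after 19 — deliver 1→4: ·
after 20 — timeout(2): n2:cand/b17/[w]
after 21 — deliver 0→3: ·
after 22 — deliver 4→1: ·
after 23 — timeout(1): n1:cand/b16/[-]
after 24 — propose(4,'y'): ·
after 25 — deliver 4→2: ·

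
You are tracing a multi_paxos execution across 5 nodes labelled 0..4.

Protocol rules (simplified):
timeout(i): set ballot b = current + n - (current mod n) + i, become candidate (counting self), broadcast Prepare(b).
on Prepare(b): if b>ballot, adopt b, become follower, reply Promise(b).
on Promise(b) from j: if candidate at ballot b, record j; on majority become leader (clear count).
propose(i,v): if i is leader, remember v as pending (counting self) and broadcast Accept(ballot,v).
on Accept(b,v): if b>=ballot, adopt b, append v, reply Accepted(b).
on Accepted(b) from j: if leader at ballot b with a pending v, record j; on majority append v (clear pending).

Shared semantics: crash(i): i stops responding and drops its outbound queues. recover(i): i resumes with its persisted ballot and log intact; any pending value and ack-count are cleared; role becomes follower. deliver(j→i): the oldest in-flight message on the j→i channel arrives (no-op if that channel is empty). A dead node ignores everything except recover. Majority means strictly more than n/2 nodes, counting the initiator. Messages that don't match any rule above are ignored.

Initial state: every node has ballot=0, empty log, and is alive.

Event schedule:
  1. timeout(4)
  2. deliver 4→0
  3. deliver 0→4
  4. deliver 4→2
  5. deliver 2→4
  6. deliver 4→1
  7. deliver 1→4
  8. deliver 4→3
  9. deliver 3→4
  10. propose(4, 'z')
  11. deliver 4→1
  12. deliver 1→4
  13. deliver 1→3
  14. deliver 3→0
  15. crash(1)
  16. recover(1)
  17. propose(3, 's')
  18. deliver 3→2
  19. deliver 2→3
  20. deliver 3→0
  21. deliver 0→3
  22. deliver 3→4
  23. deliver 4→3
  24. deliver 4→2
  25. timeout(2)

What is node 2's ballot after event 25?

after 1 — timeout(4): n4:cand/b9/[-]
after 2 — deliver 4→0: n0:foll/b9/[-]
after 3 — deliver 0→4: ·
after 4 — deliver 4→2: n2:foll/b9/[-]
after 5 — deliver 2→4: n4:lead/b9/[-]
after 6 — deliver 4→1: n1:foll/b9/[-]
after 7 — deliver 1→4: ·
after 8 — deliver 4→3: n3:foll/b9/[-]
after 9 — deliver 3→4: ·
after 10 — propose(4,'z'): ·
after 11 — deliver 4→1: n1:foll/b9/[z]
after 12 — deliver 1→4: ·
after 13 — deliver 1→3: ·
after 14 — deliver 3→0: ·
after 15 — crash(1): n1:✗foll/b9/[z]
after 16 — recover(1): n1:foll/b9/[z]
after 17 — propose(3,'s'): ·
after 18 — deliver 3→2: ·
after 19 — deliver 2→3: ·
after 20 — deliver 3→0: ·
after 21 — deliver 0→3: ·
after 22 — deliver 3→4: ·
after 23 — deliver 4→3: n3:foll/b9/[z]
after 24 — deliver 4→2: n2:foll/b9/[z]
after 25 — timeout(2): n2:cand/b12/[z]

12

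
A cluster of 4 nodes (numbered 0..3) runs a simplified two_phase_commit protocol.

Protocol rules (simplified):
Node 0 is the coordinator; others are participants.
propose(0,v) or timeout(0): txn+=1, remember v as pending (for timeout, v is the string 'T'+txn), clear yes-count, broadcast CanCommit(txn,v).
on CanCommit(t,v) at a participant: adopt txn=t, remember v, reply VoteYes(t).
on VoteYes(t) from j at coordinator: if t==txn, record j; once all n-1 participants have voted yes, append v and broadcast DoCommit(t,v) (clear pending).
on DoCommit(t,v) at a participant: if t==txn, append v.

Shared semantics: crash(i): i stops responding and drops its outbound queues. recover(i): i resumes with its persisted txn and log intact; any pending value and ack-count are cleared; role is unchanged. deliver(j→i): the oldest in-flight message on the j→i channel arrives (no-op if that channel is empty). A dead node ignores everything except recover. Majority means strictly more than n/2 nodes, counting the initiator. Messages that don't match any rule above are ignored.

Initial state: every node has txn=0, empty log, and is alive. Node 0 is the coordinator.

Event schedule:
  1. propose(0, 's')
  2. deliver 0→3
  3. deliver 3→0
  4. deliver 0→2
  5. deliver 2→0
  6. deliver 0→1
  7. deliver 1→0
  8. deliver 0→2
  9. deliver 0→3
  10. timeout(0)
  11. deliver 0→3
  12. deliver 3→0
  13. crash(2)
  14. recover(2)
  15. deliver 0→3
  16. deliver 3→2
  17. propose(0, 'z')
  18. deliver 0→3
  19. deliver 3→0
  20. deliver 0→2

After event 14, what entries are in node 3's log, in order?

1. propose(0,'s'):  <0:coor t1 ->
2. deliver 0→3:  <3:part t1 ->
3. deliver 3→0:  nop
4. deliver 0→2:  <2:part t1 ->
5. deliver 2→0:  nop
6. deliver 0→1:  <1:part t1 ->
7. deliver 1→0:  <0:coor t1 s>
8. deliver 0→2:  <2:part t1 s>
9. deliver 0→3:  <3:part t1 s>
10. timeout(0):  <0:coor t2 s>
11. deliver 0→3:  <3:part t2 s>
12. deliver 3→0:  nop
13. crash(2):  <2:✗part t1 s>
14. recover(2):  <2:part t1 s>

s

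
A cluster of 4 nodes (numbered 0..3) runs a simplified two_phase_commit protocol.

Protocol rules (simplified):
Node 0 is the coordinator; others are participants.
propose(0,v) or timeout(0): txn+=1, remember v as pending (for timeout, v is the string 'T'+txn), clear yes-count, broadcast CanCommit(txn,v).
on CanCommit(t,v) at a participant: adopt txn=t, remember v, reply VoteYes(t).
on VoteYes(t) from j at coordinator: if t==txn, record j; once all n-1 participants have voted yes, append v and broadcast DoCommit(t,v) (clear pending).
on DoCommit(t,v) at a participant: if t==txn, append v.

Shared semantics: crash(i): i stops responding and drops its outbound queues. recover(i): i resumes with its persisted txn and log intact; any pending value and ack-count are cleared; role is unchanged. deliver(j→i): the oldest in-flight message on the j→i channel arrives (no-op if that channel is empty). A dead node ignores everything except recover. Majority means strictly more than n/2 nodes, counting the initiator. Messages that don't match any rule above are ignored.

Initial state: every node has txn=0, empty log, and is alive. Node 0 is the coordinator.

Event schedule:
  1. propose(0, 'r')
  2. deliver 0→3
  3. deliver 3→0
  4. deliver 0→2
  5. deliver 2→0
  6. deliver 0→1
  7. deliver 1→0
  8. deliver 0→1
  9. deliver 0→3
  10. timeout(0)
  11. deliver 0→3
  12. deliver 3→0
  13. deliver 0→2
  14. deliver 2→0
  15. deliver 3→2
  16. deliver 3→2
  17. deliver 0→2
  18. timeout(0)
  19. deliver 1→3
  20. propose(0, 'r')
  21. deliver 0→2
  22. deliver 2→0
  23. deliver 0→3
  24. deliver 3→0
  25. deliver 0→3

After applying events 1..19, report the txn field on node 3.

[1] propose(0,'r') → N0(coor t1 [-])
[2] deliver 0→3 → N3(part t1 [-])
[3] deliver 3→0 → ∅
[4] deliver 0→2 → N2(part t1 [-])
[5] deliver 2→0 → ∅
[6] deliver 0→1 → N1(part t1 [-])
[7] deliver 1→0 → N0(coor t1 [r])
[8] deliver 0→1 → N1(part t1 [r])
[9] deliver 0→3 → N3(part t1 [r])
[10] timeout(0) → N0(coor t2 [r])
[11] deliver 0→3 → N3(part t2 [r])
[12] deliver 3→0 → ∅
[13] deliver 0→2 → N2(part t1 [r])
[14] deliver 2→0 → ∅
[15] deliver 3→2 → ∅
[16] deliver 3→2 → ∅
[17] deliver 0→2 → N2(part t2 [r])
[18] timeout(0) → N0(coor t3 [r])
[19] deliver 1→3 → ∅

2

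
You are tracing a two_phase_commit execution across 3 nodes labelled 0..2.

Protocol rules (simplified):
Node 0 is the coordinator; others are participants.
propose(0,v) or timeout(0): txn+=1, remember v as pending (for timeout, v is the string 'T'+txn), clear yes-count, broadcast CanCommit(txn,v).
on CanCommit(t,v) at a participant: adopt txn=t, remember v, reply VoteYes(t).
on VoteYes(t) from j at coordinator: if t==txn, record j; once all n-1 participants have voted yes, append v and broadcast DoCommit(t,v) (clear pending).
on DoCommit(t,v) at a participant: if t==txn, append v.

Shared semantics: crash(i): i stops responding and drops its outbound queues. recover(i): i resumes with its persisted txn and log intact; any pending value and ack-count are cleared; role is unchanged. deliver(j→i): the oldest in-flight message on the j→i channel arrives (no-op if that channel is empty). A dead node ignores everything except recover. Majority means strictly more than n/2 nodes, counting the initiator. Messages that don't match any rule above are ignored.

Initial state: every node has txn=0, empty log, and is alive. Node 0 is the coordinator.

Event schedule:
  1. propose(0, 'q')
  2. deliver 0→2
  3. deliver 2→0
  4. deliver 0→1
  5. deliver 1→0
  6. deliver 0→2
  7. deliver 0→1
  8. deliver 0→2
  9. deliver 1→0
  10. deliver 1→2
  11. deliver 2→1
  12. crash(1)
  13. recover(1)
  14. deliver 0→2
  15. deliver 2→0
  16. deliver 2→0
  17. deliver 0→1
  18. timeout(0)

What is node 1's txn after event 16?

1

1. propose(0,'q'):  <0:coor t1 ->
2. deliver 0→2:  <2:part t1 ->
3. deliver 2→0:  nop
4. deliver 0→1:  <1:part t1 ->
5. deliver 1→0:  <0:coor t1 q>
6. deliver 0→2:  <2:part t1 q>
7. deliver 0→1:  <1:part t1 q>
8. deliver 0→2:  nop
9. deliver 1→0:  nop
10. deliver 1→2:  nop
11. deliver 2→1:  nop
12. crash(1):  <1:✗part t1 q>
13. recover(1):  <1:part t1 q>
14. deliver 0→2:  nop
15. deliver 2→0:  nop
16. deliver 2→0:  nop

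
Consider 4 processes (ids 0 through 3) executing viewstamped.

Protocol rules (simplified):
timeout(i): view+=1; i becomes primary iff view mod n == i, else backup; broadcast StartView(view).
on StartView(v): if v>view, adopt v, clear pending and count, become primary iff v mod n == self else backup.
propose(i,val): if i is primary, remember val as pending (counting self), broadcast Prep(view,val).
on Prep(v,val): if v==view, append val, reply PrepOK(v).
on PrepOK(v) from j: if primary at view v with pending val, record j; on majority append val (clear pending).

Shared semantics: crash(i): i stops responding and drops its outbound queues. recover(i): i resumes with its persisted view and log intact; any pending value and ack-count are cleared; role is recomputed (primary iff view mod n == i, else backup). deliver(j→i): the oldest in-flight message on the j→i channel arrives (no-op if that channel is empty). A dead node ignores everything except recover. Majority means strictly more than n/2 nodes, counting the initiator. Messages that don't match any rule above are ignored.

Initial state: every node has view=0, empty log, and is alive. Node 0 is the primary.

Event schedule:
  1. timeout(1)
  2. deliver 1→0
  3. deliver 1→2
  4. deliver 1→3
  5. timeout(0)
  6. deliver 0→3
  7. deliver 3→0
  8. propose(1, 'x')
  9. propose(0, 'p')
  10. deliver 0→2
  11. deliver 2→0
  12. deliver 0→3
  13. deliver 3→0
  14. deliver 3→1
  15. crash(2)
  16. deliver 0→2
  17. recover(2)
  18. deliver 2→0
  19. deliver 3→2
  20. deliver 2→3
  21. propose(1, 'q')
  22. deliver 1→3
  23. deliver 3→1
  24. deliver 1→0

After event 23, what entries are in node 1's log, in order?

step 1 timeout(1): 1={prim,v=1,log=-}
step 2 deliver 1→0: 0={back,v=1,log=-}
step 3 deliver 1→2: 2={back,v=1,log=-}
step 4 deliver 1→3: 3={back,v=1,log=-}
step 5 timeout(0): 0={back,v=2,log=-}
step 6 deliver 0→3: 3={back,v=2,log=-}
step 7 deliver 3→0: —
step 8 propose(1,'x'): —
step 9 propose(0,'p'): —
step 10 deliver 0→2: 2={prim,v=2,log=-}
step 11 deliver 2→0: —
step 12 deliver 0→3: —
step 13 deliver 3→0: —
step 14 deliver 3→1: —
step 15 crash(2): 2={✗prim,v=2,log=-}
step 16 deliver 0→2: —
step 17 recover(2): 2={prim,v=2,log=-}
step 18 deliver 2→0: —
step 19 deliver 3→2: —
step 20 deliver 2→3: —
step 21 propose(1,'q'): —
step 22 deliver 1→3: —
step 23 deliver 3→1: —

empty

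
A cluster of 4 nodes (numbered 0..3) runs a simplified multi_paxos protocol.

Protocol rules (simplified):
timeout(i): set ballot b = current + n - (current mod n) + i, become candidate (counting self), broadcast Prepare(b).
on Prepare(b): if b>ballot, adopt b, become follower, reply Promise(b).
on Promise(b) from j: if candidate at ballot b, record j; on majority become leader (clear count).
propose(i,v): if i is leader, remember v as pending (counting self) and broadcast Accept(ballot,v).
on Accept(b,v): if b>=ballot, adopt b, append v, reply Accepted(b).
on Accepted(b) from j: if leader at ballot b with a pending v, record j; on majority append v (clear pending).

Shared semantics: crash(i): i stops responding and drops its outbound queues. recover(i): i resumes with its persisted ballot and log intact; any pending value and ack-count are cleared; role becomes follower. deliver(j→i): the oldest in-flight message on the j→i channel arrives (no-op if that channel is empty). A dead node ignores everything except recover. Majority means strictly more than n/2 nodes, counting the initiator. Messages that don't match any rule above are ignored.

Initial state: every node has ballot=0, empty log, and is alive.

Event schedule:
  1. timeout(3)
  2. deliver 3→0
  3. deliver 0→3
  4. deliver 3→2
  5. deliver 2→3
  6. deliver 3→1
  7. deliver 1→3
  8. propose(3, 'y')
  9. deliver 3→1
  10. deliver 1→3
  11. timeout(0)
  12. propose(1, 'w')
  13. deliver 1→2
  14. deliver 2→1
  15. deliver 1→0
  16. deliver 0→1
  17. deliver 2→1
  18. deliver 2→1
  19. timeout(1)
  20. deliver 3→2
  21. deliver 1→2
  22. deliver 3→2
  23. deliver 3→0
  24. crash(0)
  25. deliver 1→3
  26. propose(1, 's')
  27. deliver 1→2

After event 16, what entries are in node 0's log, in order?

step 1 timeout(3): 3={cand,b=7,log=-}
step 2 deliver 3→0: 0={foll,b=7,log=-}
step 3 deliver 0→3: —
step 4 deliver 3→2: 2={foll,b=7,log=-}
step 5 deliver 2→3: 3={lead,b=7,log=-}
step 6 deliver 3→1: 1={foll,b=7,log=-}
step 7 deliver 1→3: —
step 8 propose(3,'y'): —
step 9 deliver 3→1: 1={foll,b=7,log=y}
step 10 deliver 1→3: —
step 11 timeout(0): 0={cand,b=8,log=-}
step 12 propose(1,'w'): —
step 13 deliver 1→2: —
step 14 deliver 2→1: —
step 15 deliver 1→0: —
step 16 deliver 0→1: 1={foll,b=8,log=y}

empty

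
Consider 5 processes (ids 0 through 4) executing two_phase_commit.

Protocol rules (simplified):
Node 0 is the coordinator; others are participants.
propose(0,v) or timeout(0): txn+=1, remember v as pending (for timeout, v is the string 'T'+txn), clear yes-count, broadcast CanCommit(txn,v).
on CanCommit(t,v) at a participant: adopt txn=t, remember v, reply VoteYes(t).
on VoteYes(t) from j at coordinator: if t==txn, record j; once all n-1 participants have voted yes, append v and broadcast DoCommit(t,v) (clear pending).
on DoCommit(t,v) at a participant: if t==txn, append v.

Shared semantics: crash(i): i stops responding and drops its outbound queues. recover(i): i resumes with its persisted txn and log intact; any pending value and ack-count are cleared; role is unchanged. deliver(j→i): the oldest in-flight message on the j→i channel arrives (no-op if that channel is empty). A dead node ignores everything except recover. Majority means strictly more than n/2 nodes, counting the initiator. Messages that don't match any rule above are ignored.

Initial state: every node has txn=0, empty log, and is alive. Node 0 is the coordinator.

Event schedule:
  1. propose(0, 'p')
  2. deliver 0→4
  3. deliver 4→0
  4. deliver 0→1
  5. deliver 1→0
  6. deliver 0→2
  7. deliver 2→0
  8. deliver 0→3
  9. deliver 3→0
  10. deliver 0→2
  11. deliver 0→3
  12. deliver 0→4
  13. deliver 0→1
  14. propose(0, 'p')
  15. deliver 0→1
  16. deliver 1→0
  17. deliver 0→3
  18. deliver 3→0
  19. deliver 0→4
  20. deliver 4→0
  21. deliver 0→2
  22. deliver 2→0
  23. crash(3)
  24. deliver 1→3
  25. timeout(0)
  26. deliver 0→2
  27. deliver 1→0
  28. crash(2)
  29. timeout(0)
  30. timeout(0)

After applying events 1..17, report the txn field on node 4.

e1 propose(0,'p'): 0[coor,t=1,-]
e2 deliver 0→4: 4[part,t=1,-]
e3 deliver 4→0: ·
e4 deliver 0→1: 1[part,t=1,-]
e5 deliver 1→0: ·
e6 deliver 0→2: 2[part,t=1,-]
e7 deliver 2→0: ·
e8 deliver 0→3: 3[part,t=1,-]
e9 deliver 3→0: 0[coor,t=1,p]
e10 deliver 0→2: 2[part,t=1,p]
e11 deliver 0→3: 3[part,t=1,p]
e12 deliver 0→4: 4[part,t=1,p]
e13 deliver 0→1: 1[part,t=1,p]
e14 propose(0,'p'): 0[coor,t=2,p]
e15 deliver 0→1: 1[part,t=2,p]
e16 deliver 1→0: ·
e17 deliver 0→3: 3[part,t=2,p]

1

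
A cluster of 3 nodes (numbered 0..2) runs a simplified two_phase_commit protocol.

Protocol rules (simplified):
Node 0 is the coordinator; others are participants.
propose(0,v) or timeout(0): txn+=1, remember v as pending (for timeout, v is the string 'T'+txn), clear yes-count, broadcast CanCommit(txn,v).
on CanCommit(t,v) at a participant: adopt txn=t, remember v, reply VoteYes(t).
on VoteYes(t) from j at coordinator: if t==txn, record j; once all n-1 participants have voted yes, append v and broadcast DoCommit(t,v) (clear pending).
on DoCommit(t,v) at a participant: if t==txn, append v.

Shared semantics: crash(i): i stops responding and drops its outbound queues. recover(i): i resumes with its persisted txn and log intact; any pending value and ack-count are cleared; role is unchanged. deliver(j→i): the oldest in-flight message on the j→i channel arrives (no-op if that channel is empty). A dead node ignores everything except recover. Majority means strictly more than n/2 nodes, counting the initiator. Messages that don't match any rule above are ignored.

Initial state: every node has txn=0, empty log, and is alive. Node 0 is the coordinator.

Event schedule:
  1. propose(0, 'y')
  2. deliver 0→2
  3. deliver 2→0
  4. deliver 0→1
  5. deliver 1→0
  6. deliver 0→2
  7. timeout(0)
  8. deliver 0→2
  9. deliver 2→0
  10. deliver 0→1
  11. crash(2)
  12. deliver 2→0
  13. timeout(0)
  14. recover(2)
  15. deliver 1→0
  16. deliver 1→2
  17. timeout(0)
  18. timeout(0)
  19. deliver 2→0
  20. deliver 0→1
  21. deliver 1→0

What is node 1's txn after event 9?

1

e1 propose(0,'y'): 0[coor,t=1,-]
e2 deliver 0→2: 2[part,t=1,-]
e3 deliver 2→0: ·
e4 deliver 0→1: 1[part,t=1,-]
e5 deliver 1→0: 0[coor,t=1,y]
e6 deliver 0→2: 2[part,t=1,y]
e7 timeout(0): 0[coor,t=2,y]
e8 deliver 0→2: 2[part,t=2,y]
e9 deliver 2→0: ·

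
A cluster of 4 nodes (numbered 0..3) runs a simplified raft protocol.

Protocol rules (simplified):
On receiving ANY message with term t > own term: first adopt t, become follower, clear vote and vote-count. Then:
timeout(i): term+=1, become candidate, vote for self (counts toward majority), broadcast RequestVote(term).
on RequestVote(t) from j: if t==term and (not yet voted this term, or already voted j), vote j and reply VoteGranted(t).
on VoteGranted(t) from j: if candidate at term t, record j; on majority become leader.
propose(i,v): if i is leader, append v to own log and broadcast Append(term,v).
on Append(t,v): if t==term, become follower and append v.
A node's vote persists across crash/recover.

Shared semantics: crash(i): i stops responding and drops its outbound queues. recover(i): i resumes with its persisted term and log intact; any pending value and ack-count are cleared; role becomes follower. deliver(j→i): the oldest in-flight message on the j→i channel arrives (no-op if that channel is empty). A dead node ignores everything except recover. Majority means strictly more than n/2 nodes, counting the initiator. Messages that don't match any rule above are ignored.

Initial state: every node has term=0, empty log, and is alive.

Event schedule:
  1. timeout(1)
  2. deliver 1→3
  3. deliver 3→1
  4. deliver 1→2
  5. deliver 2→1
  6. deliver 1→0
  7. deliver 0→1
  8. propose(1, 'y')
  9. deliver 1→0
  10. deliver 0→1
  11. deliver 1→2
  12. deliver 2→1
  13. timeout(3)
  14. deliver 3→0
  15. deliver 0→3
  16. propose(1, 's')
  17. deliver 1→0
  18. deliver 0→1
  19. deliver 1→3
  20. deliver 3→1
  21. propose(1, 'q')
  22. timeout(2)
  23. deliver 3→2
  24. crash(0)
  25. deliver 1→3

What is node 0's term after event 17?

after 1 — timeout(1): n1:cand/t1/[-]
after 2 — deliver 1→3: n3:foll/t1/[-]
after 3 — deliver 3→1: ·
after 4 — deliver 1→2: n2:foll/t1/[-]
after 5 — deliver 2→1: n1:lead/t1/[-]
after 6 — deliver 1→0: n0:foll/t1/[-]
after 7 — deliver 0→1: ·
after 8 — propose(1,'y'): n1:lead/t1/[y]
after 9 — deliver 1→0: n0:foll/t1/[y]
after 10 — deliver 0→1: ·
after 11 — deliver 1→2: n2:foll/t1/[y]
after 12 — deliver 2→1: ·
after 13 — timeout(3): n3:cand/t2/[-]
after 14 — deliver 3→0: n0:foll/t2/[y]
after 15 — deliver 0→3: ·
after 16 — propose(1,'s'): n1:lead/t1/[y,s]
after 17 — deliver 1→0: ·

2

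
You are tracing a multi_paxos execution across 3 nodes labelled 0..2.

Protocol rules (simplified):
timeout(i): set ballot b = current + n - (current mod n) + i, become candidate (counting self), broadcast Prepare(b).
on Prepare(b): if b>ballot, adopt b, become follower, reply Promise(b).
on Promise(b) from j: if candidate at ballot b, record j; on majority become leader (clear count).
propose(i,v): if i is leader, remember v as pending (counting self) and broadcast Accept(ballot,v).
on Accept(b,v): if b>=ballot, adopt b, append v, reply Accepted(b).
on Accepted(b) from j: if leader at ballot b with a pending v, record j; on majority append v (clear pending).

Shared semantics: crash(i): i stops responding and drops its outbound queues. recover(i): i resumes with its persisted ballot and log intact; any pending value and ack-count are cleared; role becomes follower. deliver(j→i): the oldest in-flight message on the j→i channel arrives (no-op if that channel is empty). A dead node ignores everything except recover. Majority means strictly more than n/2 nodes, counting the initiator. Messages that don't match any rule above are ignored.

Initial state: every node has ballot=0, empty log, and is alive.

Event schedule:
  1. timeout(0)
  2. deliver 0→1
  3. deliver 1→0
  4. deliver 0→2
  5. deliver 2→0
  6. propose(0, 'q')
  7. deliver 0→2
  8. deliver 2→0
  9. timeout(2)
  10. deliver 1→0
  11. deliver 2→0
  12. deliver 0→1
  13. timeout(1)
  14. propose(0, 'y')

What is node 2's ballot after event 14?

8

1. timeout(0):  <0:cand b3 ->
2. deliver 0→1:  <1:foll b3 ->
3. deliver 1→0:  <0:lead b3 ->
4. deliver 0→2:  <2:foll b3 ->
5. deliver 2→0:  nop
6. propose(0,'q'):  nop
7. deliver 0→2:  <2:foll b3 q>
8. deliver 2→0:  <0:lead b3 q>
9. timeout(2):  <2:cand b8 q>
10. deliver 1→0:  nop
11. deliver 2→0:  <0:foll b8 q>
12. deliver 0→1:  <1:foll b3 q>
13. timeout(1):  <1:cand b7 q>
14. propose(0,'y'):  nop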